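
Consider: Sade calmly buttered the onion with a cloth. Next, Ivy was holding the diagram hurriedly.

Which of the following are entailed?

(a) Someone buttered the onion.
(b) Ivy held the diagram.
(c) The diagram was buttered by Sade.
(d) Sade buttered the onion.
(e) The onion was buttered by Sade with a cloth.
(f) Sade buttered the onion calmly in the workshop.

(a) Entailed — this follows by dropping conjuncts from the buttering event's description.
(b) Entailed — 'hold' is an activity; 'was holding' entails that some holding happened, so 'held' holds.
(c) Not entailed — Sade buttered the onion, not the diagram; the diagram belongs to the holding event.
(d) Entailed — the original entails any weakening of itself; this just drops 'calmly', 'with a cloth'.
(e) Entailed — the original entails any weakening of itself; this just drops 'calmly'.
(f) Not entailed — 'in the workshop' adds information not in the original event.

(a), (b), (d), (e)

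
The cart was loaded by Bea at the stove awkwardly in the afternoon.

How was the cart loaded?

'awkwardly' marks the manner of the loading event.

awkwardly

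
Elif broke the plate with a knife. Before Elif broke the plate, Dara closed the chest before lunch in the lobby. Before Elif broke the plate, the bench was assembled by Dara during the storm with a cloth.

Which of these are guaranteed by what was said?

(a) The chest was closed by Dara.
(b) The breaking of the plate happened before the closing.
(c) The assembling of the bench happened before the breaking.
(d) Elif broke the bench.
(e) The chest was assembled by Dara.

(a) Entailed — the original entails any weakening of itself; this just drops 'before lunch', 'in the lobby'.
(b) Not entailed — the narrative places the closing before the breaking, not after.
(c) Entailed — the narrative places the assembling before the breaking.
(d) Not entailed — Elif broke the plate, not the bench; the bench belongs to the assembling event.
(e) Not entailed — Dara assembled the bench, not the chest; the chest belongs to the closing event.

(a), (c)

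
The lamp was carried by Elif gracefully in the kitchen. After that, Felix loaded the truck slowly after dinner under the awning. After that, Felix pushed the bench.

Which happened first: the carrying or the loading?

the carrying

The connectives place the carrying before the loading.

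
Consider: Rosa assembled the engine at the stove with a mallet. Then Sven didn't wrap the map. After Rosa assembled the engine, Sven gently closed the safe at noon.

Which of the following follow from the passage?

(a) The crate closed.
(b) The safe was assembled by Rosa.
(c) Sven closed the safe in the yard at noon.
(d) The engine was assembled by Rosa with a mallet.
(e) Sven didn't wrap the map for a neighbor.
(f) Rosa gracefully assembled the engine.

(a) Not entailed — the safe is what closed, not the crate.
(b) Not entailed — Rosa assembled the engine, not the safe; the safe belongs to the closing event.
(c) Not entailed — 'in the yard' adds information not in the original event.
(d) Entailed — every conjunct here is already in the original assembling event.
(e) Entailed — under negation, adding a further restriction is entailed: if no such wrapping event occurred, none occurred for a neighbor either.
(f) Not entailed — 'gracefully' adds information not in the original event.

(d), (e)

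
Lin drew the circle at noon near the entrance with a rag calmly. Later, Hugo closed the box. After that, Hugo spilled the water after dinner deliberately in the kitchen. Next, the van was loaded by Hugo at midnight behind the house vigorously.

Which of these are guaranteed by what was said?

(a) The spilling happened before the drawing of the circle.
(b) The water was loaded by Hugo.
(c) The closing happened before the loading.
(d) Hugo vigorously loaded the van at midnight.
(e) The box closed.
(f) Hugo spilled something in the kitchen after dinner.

(c), (d), (e), (f)

(a) Not entailed — the narrative places the drawing before the spilling, not after.
(b) Not entailed — Hugo loaded the van, not the water; the water belongs to the spilling event.
(c) Entailed — the narrative places the closing before the loading.
(d) Entailed — every conjunct here is already in the original loading event.
(e) Entailed — 'Hugo closed the box' is causative; it entails the inchoative 'the box closed'.
(f) Entailed — dropping 'deliberately' and generalizing the patient leaves a sub-description the original still satisfies.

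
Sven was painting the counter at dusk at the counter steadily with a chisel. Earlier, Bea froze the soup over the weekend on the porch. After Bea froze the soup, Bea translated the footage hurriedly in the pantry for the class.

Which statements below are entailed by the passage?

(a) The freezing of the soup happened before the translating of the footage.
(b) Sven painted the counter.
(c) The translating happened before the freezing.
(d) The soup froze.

(a) Entailed — the narrative places the freezing before the translating.
(b) Not entailed — 'was painting' is progressive on an accomplishment; it does not entail the completed 'painted'.
(c) Not entailed — the narrative places the freezing before the translating, not after.
(d) Entailed — 'Bea froze the soup' is causative; it entails the inchoative 'the soup froze'.

(a), (d)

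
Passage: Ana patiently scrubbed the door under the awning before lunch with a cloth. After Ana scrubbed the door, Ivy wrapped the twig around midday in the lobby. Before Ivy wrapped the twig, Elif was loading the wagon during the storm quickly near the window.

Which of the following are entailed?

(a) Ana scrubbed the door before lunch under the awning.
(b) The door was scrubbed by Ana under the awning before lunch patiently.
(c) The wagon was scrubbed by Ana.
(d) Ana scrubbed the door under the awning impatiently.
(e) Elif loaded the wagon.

(a), (b)

(a) Entailed — dropping 'patiently', 'with a cloth' leaves a sub-description the original still satisfies.
(b) Entailed — dropping 'with a cloth' leaves a sub-description the original still satisfies.
(c) Not entailed — Ana scrubbed the door, not the wagon; the wagon belongs to the loading event.
(d) Not entailed — 'impatiently' adds a manner not in (and inconsistent with) the original.
(e) Not entailed — 'was loading' is progressive on an accomplishment; it does not entail the completed 'loaded'.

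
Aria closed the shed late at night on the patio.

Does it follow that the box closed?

no

Nothing is said about any box; only the shed is affected.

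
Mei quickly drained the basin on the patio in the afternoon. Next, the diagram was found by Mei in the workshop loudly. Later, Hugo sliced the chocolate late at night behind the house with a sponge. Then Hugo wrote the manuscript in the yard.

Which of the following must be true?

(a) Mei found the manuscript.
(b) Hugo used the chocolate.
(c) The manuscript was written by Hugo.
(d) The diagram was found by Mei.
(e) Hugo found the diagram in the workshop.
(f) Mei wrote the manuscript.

(a) Not entailed — Mei found the diagram, not the manuscript; the manuscript belongs to the writing event.
(b) Not entailed — the chocolate is the patient, not an instrument — Hugo used a sponge.
(c) Entailed — the original entails any weakening of itself; this just drops 'in the yard'.
(d) Entailed — this follows by dropping conjuncts from the finding event's description.
(e) Not entailed — the passage has Mei finding the diagram, not Hugo.
(f) Not entailed — the passage has Hugo writing the manuscript, not Mei.

(c), (d)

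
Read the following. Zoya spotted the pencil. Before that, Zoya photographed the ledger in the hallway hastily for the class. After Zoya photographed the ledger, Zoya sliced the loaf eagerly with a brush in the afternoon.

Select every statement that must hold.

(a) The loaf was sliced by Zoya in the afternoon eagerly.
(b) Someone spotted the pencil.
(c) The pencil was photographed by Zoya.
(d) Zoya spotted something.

(a), (b), (d)

(a) Entailed — the original entails any weakening of itself; this just drops 'with a brush'.
(b) Entailed — every conjunct here is already in the original spotting event.
(c) Not entailed — Zoya photographed the ledger, not the pencil; the pencil belongs to the spotting event.
(d) Entailed — this follows by dropping conjuncts from the spotting event's description.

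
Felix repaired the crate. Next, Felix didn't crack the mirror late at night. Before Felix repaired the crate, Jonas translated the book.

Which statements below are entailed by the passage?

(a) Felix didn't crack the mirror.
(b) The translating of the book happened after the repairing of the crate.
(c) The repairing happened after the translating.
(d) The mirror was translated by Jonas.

(a) Not entailed — dropping 'late at night' under negation is not valid — the original leaves open that Felix cracked the mirror some other way.
(b) Not entailed — the narrative places the translating before the repairing, not after.
(c) Entailed — the narrative places the translating before the repairing.
(d) Not entailed — Jonas translated the book, not the mirror; the mirror belongs to the cracking event.

(c)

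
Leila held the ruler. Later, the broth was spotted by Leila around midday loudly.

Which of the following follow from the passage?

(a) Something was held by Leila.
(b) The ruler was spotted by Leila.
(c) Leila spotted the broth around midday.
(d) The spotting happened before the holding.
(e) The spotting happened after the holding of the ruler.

(a), (c), (e)

(a) Entailed — every conjunct here is already in the original holding event.
(b) Not entailed — Leila spotted the broth, not the ruler; the ruler belongs to the holding event.
(c) Entailed — the original entails any weakening of itself; this just drops 'loudly'.
(d) Not entailed — the narrative places the holding before the spotting, not after.
(e) Entailed — the narrative places the holding before the spotting.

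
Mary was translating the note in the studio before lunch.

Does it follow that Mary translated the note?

no

'was translating' is progressive; for an accomplishment like 'translate the note', it doesn't entail completion.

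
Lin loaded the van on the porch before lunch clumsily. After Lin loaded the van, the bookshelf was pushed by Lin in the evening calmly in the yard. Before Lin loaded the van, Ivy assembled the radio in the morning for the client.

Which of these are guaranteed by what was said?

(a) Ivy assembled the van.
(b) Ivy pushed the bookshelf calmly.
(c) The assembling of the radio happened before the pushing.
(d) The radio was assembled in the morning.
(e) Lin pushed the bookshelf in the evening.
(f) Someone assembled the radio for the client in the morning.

(a) Not entailed — Ivy assembled the radio, not the van; the van belongs to the loading event.
(b) Not entailed — the passage has Lin pushing the bookshelf, not Ivy.
(c) Entailed — the narrative places the assembling before the pushing.
(d) Entailed — dropping 'for the client' and generalizing the agent leaves a sub-description the original still satisfies.
(e) Entailed — dropping 'calmly', 'in the yard' leaves a sub-description the original still satisfies.
(f) Entailed — generalizing the agent leaves a sub-description the original still satisfies.

(c), (d), (e), (f)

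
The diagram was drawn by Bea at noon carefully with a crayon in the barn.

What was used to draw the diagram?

'with a crayon' marks the instrument of the drawing event.

a crayon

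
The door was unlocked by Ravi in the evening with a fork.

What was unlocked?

the door

'the door' marks the patient of the unlocking event.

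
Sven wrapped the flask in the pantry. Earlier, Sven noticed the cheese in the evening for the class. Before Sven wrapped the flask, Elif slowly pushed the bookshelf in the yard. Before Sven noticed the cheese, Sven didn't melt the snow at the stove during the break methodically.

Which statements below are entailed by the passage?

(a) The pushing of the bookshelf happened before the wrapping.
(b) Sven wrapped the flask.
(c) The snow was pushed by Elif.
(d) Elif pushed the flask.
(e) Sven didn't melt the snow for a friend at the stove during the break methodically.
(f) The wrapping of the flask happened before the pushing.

(a) Entailed — the narrative places the pushing before the wrapping.
(b) Entailed — every conjunct here is already in the original wrapping event.
(c) Not entailed — Elif pushed the bookshelf, not the snow; the snow belongs to the melting event.
(d) Not entailed — Elif pushed the bookshelf, not the flask; the flask belongs to the wrapping event.
(e) Entailed — under negation, adding a further restriction is entailed: if no such melting event occurred, none occurred for a friend either.
(f) Not entailed — the narrative places the pushing before the wrapping, not after.

(a), (b), (e)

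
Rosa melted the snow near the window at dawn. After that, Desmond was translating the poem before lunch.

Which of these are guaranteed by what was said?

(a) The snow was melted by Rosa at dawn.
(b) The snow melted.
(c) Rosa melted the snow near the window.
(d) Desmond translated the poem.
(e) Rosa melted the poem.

(a) Entailed — dropping 'near the window' leaves a sub-description the original still satisfies.
(b) Entailed — 'Rosa melted the snow' is causative; it entails the inchoative 'the snow melted'.
(c) Entailed — dropping 'at dawn' leaves a sub-description the original still satisfies.
(d) Not entailed — 'was translating' is progressive on an accomplishment; it does not entail the completed 'translated'.
(e) Not entailed — Rosa melted the snow, not the poem; the poem belongs to the translating event.

(a), (b), (c)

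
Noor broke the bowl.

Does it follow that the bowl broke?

yes

'Noor broke the bowl' is the causative; it entails the inchoative 'the bowl broke'.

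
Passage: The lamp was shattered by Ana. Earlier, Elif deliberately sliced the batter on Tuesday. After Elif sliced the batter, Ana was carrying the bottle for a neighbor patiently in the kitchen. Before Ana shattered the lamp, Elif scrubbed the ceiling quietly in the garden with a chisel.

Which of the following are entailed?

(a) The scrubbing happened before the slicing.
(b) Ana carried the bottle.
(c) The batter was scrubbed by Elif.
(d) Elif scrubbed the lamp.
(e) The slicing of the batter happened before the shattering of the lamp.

(b), (e)

(a) Not entailed — the narrative doesn't order the scrubbing relative to the slicing.
(b) Entailed — 'carry' is an activity; 'was carrying' entails that some carrying happened, so 'carried' holds.
(c) Not entailed — Elif scrubbed the ceiling, not the batter; the batter belongs to the slicing event.
(d) Not entailed — Elif scrubbed the ceiling, not the lamp; the lamp belongs to the shattering event.
(e) Entailed — the narrative places the slicing before the shattering.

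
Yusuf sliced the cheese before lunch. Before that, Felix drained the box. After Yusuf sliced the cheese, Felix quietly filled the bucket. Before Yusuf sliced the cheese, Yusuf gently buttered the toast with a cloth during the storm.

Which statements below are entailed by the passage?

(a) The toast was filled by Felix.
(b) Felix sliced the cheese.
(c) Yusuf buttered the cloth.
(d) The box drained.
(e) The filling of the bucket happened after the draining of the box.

(d), (e)

(a) Not entailed — Felix filled the bucket, not the toast; the toast belongs to the buttering event.
(b) Not entailed — the passage has Yusuf slicing the cheese, not Felix.
(c) Not entailed — the cloth is the instrument, not what was buttered.
(d) Entailed — 'Felix drained the box' is causative; it entails the inchoative 'the box drained'.
(e) Entailed — the narrative places the draining before the filling.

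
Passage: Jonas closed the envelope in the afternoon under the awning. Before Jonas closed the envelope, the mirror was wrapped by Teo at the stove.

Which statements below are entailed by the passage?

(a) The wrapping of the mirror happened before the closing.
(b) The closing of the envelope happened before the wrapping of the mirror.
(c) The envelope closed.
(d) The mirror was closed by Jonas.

(a), (c)

(a) Entailed — the narrative places the wrapping before the closing.
(b) Not entailed — the narrative places the wrapping before the closing, not after.
(c) Entailed — 'Jonas closed the envelope' is causative; it entails the inchoative 'the envelope closed'.
(d) Not entailed — Jonas closed the envelope, not the mirror; the mirror belongs to the wrapping event.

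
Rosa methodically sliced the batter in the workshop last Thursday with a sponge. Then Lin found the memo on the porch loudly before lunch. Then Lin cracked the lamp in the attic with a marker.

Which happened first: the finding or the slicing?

the slicing

The connectives place the slicing before the finding.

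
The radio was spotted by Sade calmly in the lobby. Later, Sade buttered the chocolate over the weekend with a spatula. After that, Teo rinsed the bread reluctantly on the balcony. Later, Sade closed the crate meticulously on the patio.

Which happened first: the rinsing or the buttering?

The connectives place the buttering before the rinsing.

the buttering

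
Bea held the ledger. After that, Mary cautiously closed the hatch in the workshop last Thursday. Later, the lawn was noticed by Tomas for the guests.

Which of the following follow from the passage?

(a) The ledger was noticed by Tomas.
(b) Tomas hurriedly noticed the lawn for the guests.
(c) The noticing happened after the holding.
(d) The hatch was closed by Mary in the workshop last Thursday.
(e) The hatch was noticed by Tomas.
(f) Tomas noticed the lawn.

(a) Not entailed — Tomas noticed the lawn, not the ledger; the ledger belongs to the holding event.
(b) Not entailed — 'hurriedly' adds information not in the original event.
(c) Entailed — the narrative places the holding before the noticing.
(d) Entailed — dropping 'cautiously' leaves a sub-description the original still satisfies.
(e) Not entailed — Tomas noticed the lawn, not the hatch; the hatch belongs to the closing event.
(f) Entailed — dropping 'for the guests' leaves a sub-description the original still satisfies.

(c), (d), (f)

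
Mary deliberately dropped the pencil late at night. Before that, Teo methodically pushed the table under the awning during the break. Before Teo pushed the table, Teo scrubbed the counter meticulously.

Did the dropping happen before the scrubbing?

no

The narrative orders the scrubbing before the dropping.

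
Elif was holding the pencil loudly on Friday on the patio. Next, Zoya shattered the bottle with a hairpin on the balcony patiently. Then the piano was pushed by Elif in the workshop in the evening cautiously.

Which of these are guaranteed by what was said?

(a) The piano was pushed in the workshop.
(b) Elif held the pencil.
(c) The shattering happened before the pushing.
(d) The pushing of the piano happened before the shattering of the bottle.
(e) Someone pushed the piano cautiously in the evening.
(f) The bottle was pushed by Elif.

(a), (b), (c), (e)

(a) Entailed — the original entails any weakening of itself; this just drops 'cautiously', 'in the evening' and generalizes the agent.
(b) Entailed — 'hold' is an activity; 'was holding' entails that some holding happened, so 'held' holds.
(c) Entailed — the narrative places the shattering before the pushing.
(d) Not entailed — the narrative places the shattering before the pushing, not after.
(e) Entailed — this follows by dropping conjuncts from the pushing event's description.
(f) Not entailed — Elif pushed the piano, not the bottle; the bottle belongs to the shattering event.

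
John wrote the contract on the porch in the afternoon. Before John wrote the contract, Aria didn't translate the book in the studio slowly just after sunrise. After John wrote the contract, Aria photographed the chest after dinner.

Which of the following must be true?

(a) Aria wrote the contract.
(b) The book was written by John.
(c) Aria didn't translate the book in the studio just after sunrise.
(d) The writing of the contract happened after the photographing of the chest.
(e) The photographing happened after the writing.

(e)

(a) Not entailed — the passage has John writing the contract, not Aria.
(b) Not entailed — John wrote the contract, not the book; the book belongs to the translating event.
(c) Not entailed — dropping 'slowly' under negation is not valid — the original leaves open that Aria translated the book some other way.
(d) Not entailed — the narrative places the writing before the photographing, not after.
(e) Entailed — the narrative places the writing before the photographing.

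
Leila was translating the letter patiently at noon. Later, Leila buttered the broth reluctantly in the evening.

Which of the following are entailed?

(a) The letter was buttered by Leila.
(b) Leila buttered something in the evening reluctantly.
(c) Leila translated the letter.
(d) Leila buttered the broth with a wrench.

(b)

(a) Not entailed — Leila buttered the broth, not the letter; the letter belongs to the translating event.
(b) Entailed — every conjunct here is already in the original buttering event.
(c) Not entailed — 'was translating' is progressive on an accomplishment; it does not entail the completed 'translated'.
(d) Not entailed — 'with a wrench' adds information not in the original event.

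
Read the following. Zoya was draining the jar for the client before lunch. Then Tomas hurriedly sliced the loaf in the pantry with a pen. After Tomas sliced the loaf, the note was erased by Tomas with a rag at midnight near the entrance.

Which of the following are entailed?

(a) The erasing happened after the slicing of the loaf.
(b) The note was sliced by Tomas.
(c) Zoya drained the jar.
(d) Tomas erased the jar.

(a)

(a) Entailed — the narrative places the slicing before the erasing.
(b) Not entailed — Tomas sliced the loaf, not the note; the note belongs to the erasing event.
(c) Not entailed — 'was draining' is progressive on an accomplishment; it does not entail the completed 'drained'.
(d) Not entailed — Tomas erased the note, not the jar; the jar belongs to the draining event.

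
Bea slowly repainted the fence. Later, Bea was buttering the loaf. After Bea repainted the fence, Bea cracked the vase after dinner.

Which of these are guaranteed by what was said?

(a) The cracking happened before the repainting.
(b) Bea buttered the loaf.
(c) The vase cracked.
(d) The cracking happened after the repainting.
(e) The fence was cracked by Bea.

(a) Not entailed — the narrative places the repainting before the cracking, not after.
(b) Not entailed — 'was buttering' is progressive on an accomplishment; it does not entail the completed 'buttered'.
(c) Entailed — 'Bea cracked the vase' is causative; it entails the inchoative 'the vase cracked'.
(d) Entailed — the narrative places the repainting before the cracking.
(e) Not entailed — Bea cracked the vase, not the fence; the fence belongs to the repainting event.

(c), (d)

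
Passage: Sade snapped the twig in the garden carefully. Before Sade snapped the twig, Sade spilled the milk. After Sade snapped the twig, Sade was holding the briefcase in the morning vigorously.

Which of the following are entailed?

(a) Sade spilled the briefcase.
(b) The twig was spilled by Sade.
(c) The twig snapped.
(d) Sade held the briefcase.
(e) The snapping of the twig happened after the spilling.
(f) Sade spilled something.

(c), (d), (e), (f)

(a) Not entailed — Sade spilled the milk, not the briefcase; the briefcase belongs to the holding event.
(b) Not entailed — Sade spilled the milk, not the twig; the twig belongs to the snapping event.
(c) Entailed — 'Sade snapped the twig' is causative; it entails the inchoative 'the twig snapped'.
(d) Entailed — 'hold' is an activity; 'was holding' entails that some holding happened, so 'held' holds.
(e) Entailed — the narrative places the spilling before the snapping.
(f) Entailed — generalizing the patient leaves a sub-description the original still satisfies.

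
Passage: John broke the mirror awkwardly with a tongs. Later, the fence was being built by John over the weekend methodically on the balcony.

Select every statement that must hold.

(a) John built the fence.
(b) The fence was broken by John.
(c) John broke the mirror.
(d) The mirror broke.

(c), (d)

(a) Not entailed — 'was building' is progressive on an accomplishment; it does not entail the completed 'built'.
(b) Not entailed — John broke the mirror, not the fence; the fence belongs to the building event.
(c) Entailed — dropping 'with a tongs', 'awkwardly' leaves a sub-description the original still satisfies.
(d) Entailed — 'John broke the mirror' is causative; it entails the inchoative 'the mirror broke'.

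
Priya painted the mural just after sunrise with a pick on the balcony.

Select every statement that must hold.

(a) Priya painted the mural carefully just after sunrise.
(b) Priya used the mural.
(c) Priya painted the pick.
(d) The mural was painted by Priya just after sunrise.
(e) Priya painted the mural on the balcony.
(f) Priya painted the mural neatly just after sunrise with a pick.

(d), (e)

(a) Not entailed — 'carefully' adds information not in the original event.
(b) Not entailed — the mural is the patient, not an instrument — Priya used a pick.
(c) Not entailed — the pick is the instrument, not what was painted.
(d) Entailed — this follows by dropping conjuncts from the painting event's description.
(e) Entailed — every conjunct here is already in the original painting event.
(f) Not entailed — 'neatly' adds information not in the original event.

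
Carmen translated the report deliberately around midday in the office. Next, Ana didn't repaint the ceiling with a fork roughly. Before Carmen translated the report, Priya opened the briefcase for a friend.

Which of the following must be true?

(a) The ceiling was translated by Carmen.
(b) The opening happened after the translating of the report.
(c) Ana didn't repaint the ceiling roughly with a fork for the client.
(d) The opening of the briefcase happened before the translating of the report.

(a) Not entailed — Carmen translated the report, not the ceiling; the ceiling belongs to the repainting event.
(b) Not entailed — the narrative places the opening before the translating, not after.
(c) Entailed — under negation, adding a further restriction is entailed: if no such repainting event occurred, none occurred for the client either.
(d) Entailed — the narrative places the opening before the translating.

(c), (d)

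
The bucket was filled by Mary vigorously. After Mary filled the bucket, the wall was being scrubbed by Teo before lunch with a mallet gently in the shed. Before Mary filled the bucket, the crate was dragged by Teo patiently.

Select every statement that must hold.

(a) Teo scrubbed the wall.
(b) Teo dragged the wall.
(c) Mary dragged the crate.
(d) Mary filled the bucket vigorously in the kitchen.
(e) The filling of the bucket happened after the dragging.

(a) Entailed — 'scrub' is an activity; 'was scrubbing' entails that some scrubbing happened, so 'scrubbed' holds.
(b) Not entailed — Teo dragged the crate, not the wall; the wall belongs to the scrubbing event.
(c) Not entailed — the passage has Teo dragging the crate, not Mary.
(d) Not entailed — 'in the kitchen' adds information not in the original event.
(e) Entailed — the narrative places the dragging before the filling.

(a), (e)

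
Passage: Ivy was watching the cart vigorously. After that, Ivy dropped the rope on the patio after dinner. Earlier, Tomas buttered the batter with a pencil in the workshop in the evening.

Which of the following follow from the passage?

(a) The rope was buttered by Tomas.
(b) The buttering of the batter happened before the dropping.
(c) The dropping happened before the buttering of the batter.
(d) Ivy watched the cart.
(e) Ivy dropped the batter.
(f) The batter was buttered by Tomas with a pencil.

(b), (d), (f)

(a) Not entailed — Tomas buttered the batter, not the rope; the rope belongs to the dropping event.
(b) Entailed — the narrative places the buttering before the dropping.
(c) Not entailed — the narrative places the buttering before the dropping, not after.
(d) Entailed — 'watch' is an activity; 'was watching' entails that some watching happened, so 'watched' holds.
(e) Not entailed — Ivy dropped the rope, not the batter; the batter belongs to the buttering event.
(f) Entailed — every conjunct here is already in the original buttering event.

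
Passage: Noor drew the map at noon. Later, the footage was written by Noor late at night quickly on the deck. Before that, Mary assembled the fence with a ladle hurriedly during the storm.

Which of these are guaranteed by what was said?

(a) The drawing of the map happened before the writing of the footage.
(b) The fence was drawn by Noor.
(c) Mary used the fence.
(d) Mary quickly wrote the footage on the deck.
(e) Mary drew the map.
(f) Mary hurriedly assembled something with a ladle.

(a) Entailed — the narrative places the drawing before the writing.
(b) Not entailed — Noor drew the map, not the fence; the fence belongs to the assembling event.
(c) Not entailed — the fence is the patient, not an instrument — Mary used a ladle.
(d) Not entailed — the passage has Noor writing the footage, not Mary.
(e) Not entailed — the passage has Noor drawing the map, not Mary.
(f) Entailed — the original entails any weakening of itself; this just drops 'during the storm' and generalizes the patient.

(a), (f)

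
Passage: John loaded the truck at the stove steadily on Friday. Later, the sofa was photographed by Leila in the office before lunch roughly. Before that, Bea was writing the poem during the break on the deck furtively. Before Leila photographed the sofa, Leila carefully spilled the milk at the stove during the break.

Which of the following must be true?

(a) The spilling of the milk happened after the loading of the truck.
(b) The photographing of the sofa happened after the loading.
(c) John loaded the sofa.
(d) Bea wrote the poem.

(a) Not entailed — the narrative doesn't order the loading relative to the spilling.
(b) Entailed — the narrative places the loading before the photographing.
(c) Not entailed — John loaded the truck, not the sofa; the sofa belongs to the photographing event.
(d) Not entailed — 'was writing' is progressive on an accomplishment; it does not entail the completed 'wrote'.

(b)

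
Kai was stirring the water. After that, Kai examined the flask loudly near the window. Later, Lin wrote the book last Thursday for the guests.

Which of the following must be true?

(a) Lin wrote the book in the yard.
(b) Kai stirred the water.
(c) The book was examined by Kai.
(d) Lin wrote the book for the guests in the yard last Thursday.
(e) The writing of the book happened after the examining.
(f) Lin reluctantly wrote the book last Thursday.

(b), (e)

(a) Not entailed — 'in the yard' adds information not in the original event.
(b) Entailed — 'stir' is an activity; 'was stirring' entails that some stirring happened, so 'stirred' holds.
(c) Not entailed — Kai examined the flask, not the book; the book belongs to the writing event.
(d) Not entailed — 'in the yard' adds information not in the original event.
(e) Entailed — the narrative places the examining before the writing.
(f) Not entailed — 'reluctantly' adds information not in the original event.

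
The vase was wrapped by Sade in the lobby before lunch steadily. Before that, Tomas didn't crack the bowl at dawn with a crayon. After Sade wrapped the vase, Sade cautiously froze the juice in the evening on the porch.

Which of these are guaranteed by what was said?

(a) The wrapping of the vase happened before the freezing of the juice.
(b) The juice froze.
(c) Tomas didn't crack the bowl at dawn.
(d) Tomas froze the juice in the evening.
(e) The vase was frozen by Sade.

(a), (b)

(a) Entailed — the narrative places the wrapping before the freezing.
(b) Entailed — 'Sade froze the juice' is causative; it entails the inchoative 'the juice froze'.
(c) Not entailed — dropping 'with a crayon' under negation is not valid — the original leaves open that Tomas cracked the bowl some other way.
(d) Not entailed — the passage has Sade freezing the juice, not Tomas.
(e) Not entailed — Sade froze the juice, not the vase; the vase belongs to the wrapping event.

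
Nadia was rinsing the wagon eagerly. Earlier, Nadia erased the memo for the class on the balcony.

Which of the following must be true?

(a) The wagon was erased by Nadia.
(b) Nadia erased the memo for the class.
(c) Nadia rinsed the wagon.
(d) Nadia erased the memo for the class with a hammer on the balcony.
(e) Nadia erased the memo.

(b), (c), (e)

(a) Not entailed — Nadia erased the memo, not the wagon; the wagon belongs to the rinsing event.
(b) Entailed — dropping 'on the balcony' leaves a sub-description the original still satisfies.
(c) Entailed — 'rinse' is an activity; 'was rinsing' entails that some rinsing happened, so 'rinsed' holds.
(d) Not entailed — 'with a hammer' adds information not in the original event.
(e) Entailed — this follows by dropping conjuncts from the erasing event's description.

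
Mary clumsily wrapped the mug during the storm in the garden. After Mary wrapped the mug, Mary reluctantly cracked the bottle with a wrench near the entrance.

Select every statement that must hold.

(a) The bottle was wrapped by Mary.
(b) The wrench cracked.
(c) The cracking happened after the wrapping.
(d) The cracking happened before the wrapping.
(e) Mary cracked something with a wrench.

(a) Not entailed — Mary wrapped the mug, not the bottle; the bottle belongs to the cracking event.
(b) Not entailed — the bottle is what cracked, not the wrench.
(c) Entailed — the narrative places the wrapping before the cracking.
(d) Not entailed — the narrative places the wrapping before the cracking, not after.
(e) Entailed — this follows by dropping conjuncts from the cracking event's description.

(c), (e)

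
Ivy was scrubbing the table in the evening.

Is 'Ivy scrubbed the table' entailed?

yes

'scrub' is atelic; if Ivy was scrubbing the table, then Ivy scrubbed the table (for some time).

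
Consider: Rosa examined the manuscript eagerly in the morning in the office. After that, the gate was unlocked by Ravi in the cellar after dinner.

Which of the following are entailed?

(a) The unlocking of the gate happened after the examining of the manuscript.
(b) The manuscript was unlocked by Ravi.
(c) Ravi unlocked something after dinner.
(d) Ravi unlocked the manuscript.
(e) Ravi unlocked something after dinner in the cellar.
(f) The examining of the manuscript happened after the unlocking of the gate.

(a), (c), (e)

(a) Entailed — the narrative places the examining before the unlocking.
(b) Not entailed — Ravi unlocked the gate, not the manuscript; the manuscript belongs to the examining event.
(c) Entailed — this follows by dropping conjuncts from the unlocking event's description.
(d) Not entailed — Ravi unlocked the gate, not the manuscript; the manuscript belongs to the examining event.
(e) Entailed — every conjunct here is already in the original unlocking event.
(f) Not entailed — the narrative places the examining before the unlocking, not after.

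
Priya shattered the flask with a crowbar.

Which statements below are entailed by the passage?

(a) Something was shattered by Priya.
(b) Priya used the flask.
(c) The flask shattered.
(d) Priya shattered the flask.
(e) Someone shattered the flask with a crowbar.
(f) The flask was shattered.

(a) Entailed — the original entails any weakening of itself; this just drops 'with a crowbar' and generalizes the patient.
(b) Not entailed — the flask is the patient, not an instrument — Priya used a crowbar.
(c) Entailed — 'Priya shattered the flask' is causative; it entails the inchoative 'the flask shattered'.
(d) Entailed — this follows by dropping conjuncts from the shattering event's description.
(e) Entailed — every conjunct here is already in the original shattering event.
(f) Entailed — dropping 'with a crowbar' and generalizing the agent leaves a sub-description the original still satisfies.

(a), (c), (d), (e), (f)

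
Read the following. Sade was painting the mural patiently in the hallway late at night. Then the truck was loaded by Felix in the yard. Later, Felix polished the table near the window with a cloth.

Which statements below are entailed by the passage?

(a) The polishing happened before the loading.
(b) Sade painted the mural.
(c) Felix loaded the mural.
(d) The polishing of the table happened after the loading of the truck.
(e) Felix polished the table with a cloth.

(a) Not entailed — the narrative places the loading before the polishing, not after.
(b) Not entailed — 'was painting' is progressive on an accomplishment; it does not entail the completed 'painted'.
(c) Not entailed — Felix loaded the truck, not the mural; the mural belongs to the painting event.
(d) Entailed — the narrative places the loading before the polishing.
(e) Entailed — dropping 'near the window' leaves a sub-description the original still satisfies.

(d), (e)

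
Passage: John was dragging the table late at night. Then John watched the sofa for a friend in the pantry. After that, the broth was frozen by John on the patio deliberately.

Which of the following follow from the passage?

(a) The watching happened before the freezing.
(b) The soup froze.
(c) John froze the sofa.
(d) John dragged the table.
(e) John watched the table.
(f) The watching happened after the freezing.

(a) Entailed — the narrative places the watching before the freezing.
(b) Not entailed — the broth is what froze, not the soup.
(c) Not entailed — John froze the broth, not the sofa; the sofa belongs to the watching event.
(d) Entailed — 'drag' is an activity; 'was dragging' entails that some dragging happened, so 'dragged' holds.
(e) Not entailed — John watched the sofa, not the table; the table belongs to the dragging event.
(f) Not entailed — the narrative places the watching before the freezing, not after.

(a), (d)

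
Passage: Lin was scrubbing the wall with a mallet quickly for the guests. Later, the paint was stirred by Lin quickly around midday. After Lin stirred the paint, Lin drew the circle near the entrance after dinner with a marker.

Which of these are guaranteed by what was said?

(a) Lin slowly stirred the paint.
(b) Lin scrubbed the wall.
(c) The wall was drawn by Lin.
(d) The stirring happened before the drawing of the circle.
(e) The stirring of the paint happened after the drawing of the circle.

(b), (d)

(a) Not entailed — 'slowly' adds a manner not in (and inconsistent with) the original.
(b) Entailed — 'scrub' is an activity; 'was scrubbing' entails that some scrubbing happened, so 'scrubbed' holds.
(c) Not entailed — Lin drew the circle, not the wall; the wall belongs to the scrubbing event.
(d) Entailed — the narrative places the stirring before the drawing.
(e) Not entailed — the narrative places the stirring before the drawing, not after.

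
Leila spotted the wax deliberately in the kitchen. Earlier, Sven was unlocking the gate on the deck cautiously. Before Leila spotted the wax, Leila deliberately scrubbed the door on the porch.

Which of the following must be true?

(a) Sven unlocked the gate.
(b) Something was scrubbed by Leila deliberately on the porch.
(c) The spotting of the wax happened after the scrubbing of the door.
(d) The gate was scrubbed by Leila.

(b), (c)

(a) Not entailed — 'was unlocking' is progressive on an accomplishment; it does not entail the completed 'unlocked'.
(b) Entailed — the original entails any weakening of itself; this just generalizes the patient.
(c) Entailed — the narrative places the scrubbing before the spotting.
(d) Not entailed — Leila scrubbed the door, not the gate; the gate belongs to the unlocking event.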